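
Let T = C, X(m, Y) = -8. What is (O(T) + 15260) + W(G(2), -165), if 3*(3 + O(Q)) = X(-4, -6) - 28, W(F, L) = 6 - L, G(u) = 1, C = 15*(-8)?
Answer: 15416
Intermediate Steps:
C = -120
T = -120
O(Q) = -15 (O(Q) = -3 + (-8 - 28)/3 = -3 + (⅓)*(-36) = -3 - 12 = -15)
(O(T) + 15260) + W(G(2), -165) = (-15 + 15260) + (6 - 1*(-165)) = 15245 + (6 + 165) = 15245 + 171 = 15416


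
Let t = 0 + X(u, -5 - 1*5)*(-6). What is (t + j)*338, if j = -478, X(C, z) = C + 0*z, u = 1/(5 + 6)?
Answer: -1779232/11 ≈ -1.6175e+5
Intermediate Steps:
u = 1/11 ≈ 0.090909
X(C, z) = C (X(C, z) = C + 0 = C)
t = -6/11 (t = 0 + (1/11)*(-6) = 0 - 6/11 = -6/11 ≈ -0.54545)
(t + j)*338 = (-6/11 - 478)*338 = -5264/11*338 = -1779232/11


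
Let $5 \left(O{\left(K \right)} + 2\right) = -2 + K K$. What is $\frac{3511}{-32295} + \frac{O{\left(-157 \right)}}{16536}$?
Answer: $\frac{33690829}{178010040} \approx 0.18926$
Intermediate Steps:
$O{\left(K \right)} = - \frac{12}{5} + \frac{K^{2}}{5}$ ($O{\left(K \right)} = -2 + \frac{-2 + K K}{5} = -2 + \frac{-2 + K^{2}}{5} = -2 + \left(- \frac{2}{5} + \frac{K^{2}}{5}\right) = - \frac{12}{5} + \frac{K^{2}}{5}$)
$\frac{3511}{-32295} + \frac{O{\left(-157 \right)}}{16536} = \frac{3511}{-32295} + \frac{- \frac{12}{5} + \frac{\left(-157\right)^{2}}{5}}{16536} = 3511 \left(- \frac{1}{32295}\right) + \left(- \frac{12}{5} + \frac{1}{5} \cdot 24649\right) \frac{1}{16536} = - \frac{3511}{32295} + \left(- \frac{12}{5} + \frac{24649}{5}\right) \frac{1}{16536} = - \frac{3511}{32295} + \frac{24637}{5} \cdot \frac{1}{16536} = - \frac{3511}{32295} + \frac{24637}{82680} = \frac{33690829}{178010040}$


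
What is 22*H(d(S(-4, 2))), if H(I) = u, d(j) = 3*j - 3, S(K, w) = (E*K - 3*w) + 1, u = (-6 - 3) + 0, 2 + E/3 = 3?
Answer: -198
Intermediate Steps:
E = 3 (E = -6 + 3*3 = -6 + 9 = 3)
u = -9 (u = -9 + 0 = -9)
S(K, w) = 1 - 3*w + 3*K (S(K, w) = (3*K - 3*w) + 1 = (-3*w + 3*K) + 1 = 1 - 3*w + 3*K)
d(j) = -3 + 3*j
H(I) = -9
22*H(d(S(-4, 2))) = 22*(-9) = -198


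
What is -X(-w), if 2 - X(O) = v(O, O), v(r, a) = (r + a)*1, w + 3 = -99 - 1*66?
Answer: 334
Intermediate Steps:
w = -168 (w = -3 + (-99 - 1*66) = -3 + (-99 - 66) = -3 - 165 = -168)
v(r, a) = a + r (v(r, a) = (a + r)*1 = a + r)
X(O) = 2 - 2*O (X(O) = 2 - (O + O) = 2 - 2*O)
-X(-w) = -(2 - (-2)*(-168)) = -(2 - 2*168) = -(2 - 336) = -1*(-334) = 334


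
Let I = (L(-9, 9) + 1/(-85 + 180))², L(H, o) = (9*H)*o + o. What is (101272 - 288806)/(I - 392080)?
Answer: -1692494350/1139901201 ≈ -1.4848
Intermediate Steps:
L(H, o) = o + 9*H*o (L(H, o) = 9*H*o + o = o + 9*H*o)
I = 4678423201/9025 (I = (9*(1 + 9*(-9)) + 1/(-85 + 180))² = (9*(1 - 81) + 1/95)² = (9*(-80) + 1/95)² = (-720 + 1/95)² = (-68399/95)² = 4678423201/9025 ≈ 5.1839e+5)
(101272 - 288806)/(I - 392080) = (101272 - 288806)/(4678423201/9025 - 392080) = -187534/1139901201/9025 = -187534*9025/1139901201 = -1692494350/1139901201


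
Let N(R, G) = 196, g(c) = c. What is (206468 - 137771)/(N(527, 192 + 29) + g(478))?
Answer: 68697/674 ≈ 101.92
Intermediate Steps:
(206468 - 137771)/(N(527, 192 + 29) + g(478)) = (206468 - 137771)/(196 + 478) = 68697/674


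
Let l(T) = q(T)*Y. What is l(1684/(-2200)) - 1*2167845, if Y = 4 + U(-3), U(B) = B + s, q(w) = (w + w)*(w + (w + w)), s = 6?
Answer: -327882834189/151250 ≈ -2.1678e+6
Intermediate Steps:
q(w) = 6*w² (q(w) = (2*w)*(w + 2*w) = (2*w)*(3*w) = 6*w²)
U(B) = 6 + B (U(B) = B + 6 = 6 + B)
Y = 7 (Y = 4 + (6 - 3) = 4 + 3 = 7)
l(T) = 42*T² (l(T) = (6*T²)*7 = 42*T²)
l(1684/(-2200)) - 1*2167845 = 42*(1684/(-2200))² - 1*2167845 = 42*(1684*(-1/2200))² - 2167845 = 42*(-421/550)² - 2167845 = 42*(177241/302500) - 2167845 = 3722061/151250 - 2167845 = -327882834189/151250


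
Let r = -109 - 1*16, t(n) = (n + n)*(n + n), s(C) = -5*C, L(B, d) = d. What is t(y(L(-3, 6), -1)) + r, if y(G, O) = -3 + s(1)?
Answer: 131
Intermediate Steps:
y(G, O) = -8 (y(G, O) = -3 - 5*1 = -3 - 5 = -8)
t(n) = 4*n² (t(n) = (2*n)*(2*n) = 4*n²)
r = -125 (r = -109 - 16 = -125)
t(y(L(-3, 6), -1)) + r = 4*(-8)² - 125 = 4*64 - 125 = 256 - 125 = 131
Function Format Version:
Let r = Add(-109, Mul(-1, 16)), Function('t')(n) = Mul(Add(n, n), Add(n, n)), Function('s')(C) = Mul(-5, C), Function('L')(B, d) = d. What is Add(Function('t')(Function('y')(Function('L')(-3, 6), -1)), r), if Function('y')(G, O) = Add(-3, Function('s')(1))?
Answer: 131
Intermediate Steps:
Function('y')(G, O) = -8 (Function('y')(G, O) = Add(-3, Mul(-5, 1)) = Add(-3, -5) = -8)
Function('t')(n) = Mul(4, Pow(n, 2)) (Function('t')(n) = Mul(Mul(2, n), Mul(2, n)) = Mul(4, Pow(n, 2)))
r = -125 (r = Add(-109, -16) = -125)
Add(Function('t')(Function('y')(Function('L')(-3, 6), -1)), r) = Add(Mul(4, Pow(-8, 2)), -125) = Add(Mul(4, 64), -125) = Add(256, -125) = 131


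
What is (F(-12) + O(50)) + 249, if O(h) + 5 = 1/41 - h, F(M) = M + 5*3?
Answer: 8078/41 ≈ 197.02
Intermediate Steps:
F(M) = 15 + M (F(M) = M + 15 = 15 + M)
O(h) = -204/41 - h (O(h) = -5 + (1/41 - h) = -204/41 - h)
(F(-12) + O(50)) + 249 = ((15 - 12) + (-204/41 - 1*50)) + 249 = (3 + (-204/41 - 50)) + 249 = (3 - 2254/41) + 249 = -2131/41 + 249 = 8078/41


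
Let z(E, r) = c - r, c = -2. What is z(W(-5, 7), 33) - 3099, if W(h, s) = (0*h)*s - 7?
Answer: -3134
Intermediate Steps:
W(h, s) = -7 (W(h, s) = 0*s - 7 = 0 - 7 = -7)
z(E, r) = -2 - r
z(W(-5, 7), 33) - 3099 = (-2 - 1*33) - 3099 = (-2 - 33) - 3099 = -35 - 3099 = -3134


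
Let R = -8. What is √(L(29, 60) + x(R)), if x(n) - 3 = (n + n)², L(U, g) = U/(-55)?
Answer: 2*√195470/55 ≈ 16.077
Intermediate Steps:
L(U, g) = -U/55 (L(U, g) = U*(-1/55) = -U/55)
x(n) = 3 + 4*n² (x(n) = 3 + (n + n)² = 3 + (2*n)² = 3 + 4*n²)
√(L(29, 60) + x(R)) = √(-1/55*29 + (3 + 4*(-8)²)) = √(-29/55 + (3 + 4*64)) = √(-29/55 + (3 + 256)) = √(-29/55 + 259) = √(14216/55) = 2*√195470/55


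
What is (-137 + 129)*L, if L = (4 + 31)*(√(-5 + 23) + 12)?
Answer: -3360 - 840*√2 ≈ -4547.9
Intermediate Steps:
L = 420 + 105*√2 (L = 35*(√18 + 12) = 35*(3*√2 + 12) = 35*(12 + 3*√2) = 420 + 105*√2 ≈ 568.49)
(-137 + 129)*L = (-137 + 129)*(420 + 105*√2) = -8*(420 + 105*√2) = -3360 - 840*√2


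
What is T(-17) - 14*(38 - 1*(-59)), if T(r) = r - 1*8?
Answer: -1383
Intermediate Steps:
T(r) = -8 + r (T(r) = r - 8 = -8 + r)
T(-17) - 14*(38 - 1*(-59)) = (-8 - 17) - 14*(38 - 1*(-59)) = -25 - 14*(38 + 59) = -25 - 14*97 = -25 - 1358 = -1383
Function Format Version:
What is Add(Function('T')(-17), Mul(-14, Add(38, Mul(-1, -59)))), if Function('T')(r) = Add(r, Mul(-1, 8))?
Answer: -1383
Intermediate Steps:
Function('T')(r) = Add(-8, r) (Function('T')(r) = Add(r, -8) = Add(-8, r))
Add(Function('T')(-17), Mul(-14, Add(38, Mul(-1, -59)))) = Add(Add(-8, -17), Mul(-14, Add(38, Mul(-1, -59)))) = Add(-25, Mul(-14, Add(38, 59))) = Add(-25, Mul(-14, 97)) = Add(-25, -1358) = -1383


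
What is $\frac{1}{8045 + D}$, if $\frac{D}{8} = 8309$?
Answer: $\frac{1}{74517} \approx 1.342 \cdot 10^{-5}$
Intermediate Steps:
$D = 66472$ ($D = 8 \cdot 8309 = 66472$)
$\frac{1}{8045 + D} = \frac{1}{8045 + 66472} = \frac{1}{74517}$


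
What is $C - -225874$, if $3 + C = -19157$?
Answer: $206714$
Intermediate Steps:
$C = -19160$ ($C = -3 - 19157 = -19160$)
$C - -225874 = -19160 - -225874 = -19160 + 225874 = 206714$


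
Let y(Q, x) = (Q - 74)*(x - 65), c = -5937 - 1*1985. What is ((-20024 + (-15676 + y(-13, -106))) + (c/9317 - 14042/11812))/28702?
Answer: -1145922806235/1579362049804 ≈ -0.72556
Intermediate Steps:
c = -7922 (c = -5937 - 1985 = -7922)
y(Q, x) = (-74 + Q)*(-65 + x)
((-20024 + (-15676 + y(-13, -106))) + (c/9317 - 14042/11812))/28702 = ((-20024 + (-15676 + (4810 - 74*(-106) - 65*(-13) - 13*(-106)))) + (-7922/9317 - 14042/11812))/28702 = ((-20024 + (-15676 + (4810 + 7844 + 845 + 1378))) + (-7922*1/9317 - 14042*1/11812))*(1/28702) = ((-20024 + (-15676 + 14877)) + (-7922/9317 - 7021/5906))*(1/28702) = ((-20024 - 799) - 112201989/55026202)*(1/28702) = (-20823 - 112201989/55026202)*(1/28702) = -1145922806235/55026202*1/28702 = -1145922806235/1579362049804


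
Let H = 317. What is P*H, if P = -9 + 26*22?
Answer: 178471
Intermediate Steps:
P = 563 (P = -9 + 572 = 563)
P*H = 563*317 = 178471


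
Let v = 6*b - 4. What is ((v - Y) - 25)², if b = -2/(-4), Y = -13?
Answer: 169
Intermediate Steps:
b = ½ (b = -2*(-¼) = ½ ≈ 0.50000)
v = -1 (v = 6*(½) - 4 = 3 - 4 = -1)
((v - Y) - 25)² = ((-1 - 1*(-13)) - 25)² = ((-1 + 13) - 25)² = (12 - 25)² = (-13)² = 169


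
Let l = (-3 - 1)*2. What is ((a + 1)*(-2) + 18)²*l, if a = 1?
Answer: -1568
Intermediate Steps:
l = -8 (l = -4*2 = -8)
((a + 1)*(-2) + 18)²*l = ((1 + 1)*(-2) + 18)²*(-8) = (2*(-2) + 18)²*(-8) = (-4 + 18)²*(-8) = 14²*(-8) = 196*(-8) = -1568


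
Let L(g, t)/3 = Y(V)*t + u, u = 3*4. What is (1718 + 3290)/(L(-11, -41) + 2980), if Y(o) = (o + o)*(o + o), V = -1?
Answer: 1252/631 ≈ 1.9842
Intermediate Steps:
Y(o) = 4*o² (Y(o) = (2*o)*(2*o) = 4*o²)
u = 12
L(g, t) = 36 + 12*t (L(g, t) = 3*((4*(-1)²)*t + 12) = 3*((4*1)*t + 12) = 3*(4*t + 12) = 3*(12 + 4*t) = 36 + 12*t)
(1718 + 3290)/(L(-11, -41) + 2980) = (1718 + 3290)/((36 + 12*(-41)) + 2980) = 5008/((36 - 492) + 2980) = 5008/(-456 + 2980) = 5008/2524 = 5008*(1/2524) = 1252/631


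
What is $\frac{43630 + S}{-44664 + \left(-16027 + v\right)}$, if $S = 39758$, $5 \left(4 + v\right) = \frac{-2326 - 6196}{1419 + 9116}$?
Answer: $- \frac{4392462900}{3197117647} \approx -1.3739$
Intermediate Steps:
$v = - \frac{219222}{52675}$ ($v = -4 + \frac{\left(-2326 - 6196\right) \frac{1}{1419 + 9116}}{5} = -4 + \frac{\left(-8522\right) \frac{1}{10535}}{5} = -4 + \frac{1}{5} \left(- \frac{8522}{10535}\right) = -4 - \frac{8522}{52675} = - \frac{219222}{52675} \approx -4.1618$)
$\frac{43630 + S}{-44664 + \left(-16027 + v\right)} = \frac{43630 + 39758}{-44664 - \frac{844441447}{52675}} = \frac{83388}{-44664 - \frac{844441447}{52675}} = \frac{83388}{- \frac{3197117647}{52675}} = 83388 \left(- \frac{52675}{3197117647}\right) = - \frac{4392462900}{3197117647}$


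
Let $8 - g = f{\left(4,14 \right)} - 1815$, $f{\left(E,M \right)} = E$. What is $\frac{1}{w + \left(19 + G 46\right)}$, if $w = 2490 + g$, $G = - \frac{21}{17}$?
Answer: $\frac{17}{72610} \approx 0.00023413$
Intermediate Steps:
$G = - \frac{21}{17}$ ($G = \left(-21\right) \frac{1}{17} = - \frac{21}{17} \approx -1.2353$)
$g = 1819$ ($g = 8 - \left(4 - 1815\right) = 8 - -1811 = 8 + 1811 = 1819$)
$w = 4309$ ($w = 2490 + 1819 = 4309$)
$\frac{1}{w + \left(19 + G 46\right)} = \frac{1}{4309 + \left(19 - \frac{966}{17}\right)} = \frac{1}{4309 - \frac{643}{17}} = \frac{1}{\frac{72610}{17}} = \frac{17}{72610}$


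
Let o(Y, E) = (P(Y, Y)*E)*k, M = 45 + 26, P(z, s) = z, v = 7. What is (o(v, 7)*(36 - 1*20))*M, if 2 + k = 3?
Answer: 55664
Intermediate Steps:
M = 71
k = 1 (k = -2 + 3 = 1)
o(Y, E) = E*Y (o(Y, E) = (Y*E)*1 = (E*Y)*1 = E*Y)
(o(v, 7)*(36 - 1*20))*M = ((7*7)*(36 - 1*20))*71 = (49*(36 - 20))*71 = (49*16)*71 = 784*71 = 55664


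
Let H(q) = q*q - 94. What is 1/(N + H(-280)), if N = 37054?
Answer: 1/115360 ≈ 8.6685e-6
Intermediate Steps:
H(q) = -94 + q² (H(q) = q² - 94 = -94 + q²)
1/(N + H(-280)) = 1/(37054 + (-94 + (-280)²)) = 1/(37054 + (-94 + 78400)) = 1/(37054 + 78306) = 1/115360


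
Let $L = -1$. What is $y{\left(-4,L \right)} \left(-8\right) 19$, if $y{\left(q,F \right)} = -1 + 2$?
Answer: $-152$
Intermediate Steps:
$y{\left(q,F \right)} = 1$
$y{\left(-4,L \right)} \left(-8\right) 19 = 1 \left(-8\right) 19 = \left(-8\right) 19 = -152$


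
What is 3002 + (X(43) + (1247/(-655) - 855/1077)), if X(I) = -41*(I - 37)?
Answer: 647425272/235145 ≈ 2753.3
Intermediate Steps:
X(I) = 1517 - 41*I (X(I) = -41*(-37 + I) = 1517 - 41*I)
3002 + (X(43) + (1247/(-655) - 855/1077)) = 3002 + ((1517 - 41*43) + (1247/(-655) - 855/1077)) = 3002 + ((1517 - 1763) + (1247*(-1/655) - 855*1/1077)) = 3002 + (-246 + (-1247/655 - 285/359)) = 3002 + (-246 - 634348/235145) = 3002 - 58480018/235145 = 647425272/235145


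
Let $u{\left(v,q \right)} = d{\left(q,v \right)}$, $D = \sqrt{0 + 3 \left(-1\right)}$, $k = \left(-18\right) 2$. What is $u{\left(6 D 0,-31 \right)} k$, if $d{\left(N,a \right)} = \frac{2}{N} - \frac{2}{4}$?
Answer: $\frac{630}{31} \approx 20.323$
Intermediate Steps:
$k = -36$
$d{\left(N,a \right)} = - \frac{1}{2} + \frac{2}{N}$ ($d{\left(N,a \right)} = \frac{2}{N} - \frac{1}{2} = - \frac{1}{2} + \frac{2}{N}$)
$D = i \sqrt{3}$ ($D = \sqrt{0 - 3} = \sqrt{-3} = i \sqrt{3} \approx 1.732 i$)
$u{\left(v,q \right)} = \frac{4 - q}{2 q}$
$u{\left(6 D 0,-31 \right)} k = \frac{4 - -31}{2 \left(-31\right)} \left(-36\right) = \frac{1}{2} \left(- \frac{1}{31}\right) \left(4 + 31\right) \left(-36\right) = \frac{1}{2} \left(- \frac{1}{31}\right) 35 \left(-36\right) = \left(- \frac{35}{62}\right) \left(-36\right) = \frac{630}{31}$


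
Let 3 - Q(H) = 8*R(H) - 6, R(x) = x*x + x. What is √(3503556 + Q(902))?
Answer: I*√3012483 ≈ 1735.7*I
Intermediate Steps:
R(x) = x + x² (R(x) = x² + x = x + x²)
Q(H) = 9 - 8*H*(1 + H) (Q(H) = 3 - (8*(H*(1 + H)) - 6) = 3 - (8*H*(1 + H) - 6) = 3 - (-6 + 8*H*(1 + H)) = 3 + (6 - 8*H*(1 + H)) = 9 - 8*H*(1 + H))
√(3503556 + Q(902)) = √(3503556 + (9 - 8*902*(1 + 902))) = √(3503556 + (9 - 8*902*903)) = √(3503556 + (9 - 6516048)) = √(3503556 - 6516039) = √(-3012483) = I*√3012483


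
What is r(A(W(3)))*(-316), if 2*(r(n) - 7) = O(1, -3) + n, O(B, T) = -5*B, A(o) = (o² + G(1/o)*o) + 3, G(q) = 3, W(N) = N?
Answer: -4740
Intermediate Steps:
A(o) = 3 + o² + 3*o (A(o) = (o² + 3*o) + 3 = 3 + o² + 3*o)
r(n) = 9/2 + n/2 (r(n) = 7 + (-5*1 + n)/2 = 7 + (-5 + n)/2 = 7 + (-5/2 + n/2) = 9/2 + n/2)
r(A(W(3)))*(-316) = (9/2 + (3 + 3² + 3*3)/2)*(-316) = (9/2 + (3 + 9 + 9)/2)*(-316) = (9/2 + (½)*21)*(-316) = (9/2 + 21/2)*(-316) = 15*(-316) = -4740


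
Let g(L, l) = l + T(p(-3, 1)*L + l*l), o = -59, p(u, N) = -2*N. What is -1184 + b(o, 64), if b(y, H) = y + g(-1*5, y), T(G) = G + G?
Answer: 5680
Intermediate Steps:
T(G) = 2*G
g(L, l) = l - 4*L + 2*l**2 (g(L, l) = l + 2*((-2*1)*L + l*l) = l + 2*(-2*L + l**2) = l + 2*(l**2 - 2*L) = l + (-4*L + 2*l**2) = l - 4*L + 2*l**2)
b(y, H) = 20 + 2*y + 2*y**2 (b(y, H) = y + (y - (-4)*5 + 2*y**2) = y + (y - 4*(-5) + 2*y**2) = y + (y + 20 + 2*y**2) = y + (20 + y + 2*y**2) = 20 + 2*y + 2*y**2)
-1184 + b(o, 64) = -1184 + (20 + 2*(-59) + 2*(-59)**2) = -1184 + (20 - 118 + 2*3481) = -1184 + (20 - 118 + 6962) = -1184 + 6864 = 5680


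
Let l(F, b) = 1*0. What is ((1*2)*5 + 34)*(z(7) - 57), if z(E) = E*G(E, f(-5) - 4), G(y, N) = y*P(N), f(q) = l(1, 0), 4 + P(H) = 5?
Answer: -352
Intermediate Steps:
l(F, b) = 0
P(H) = 1 (P(H) = -4 + 5 = 1)
f(q) = 0
G(y, N) = y (G(y, N) = y*1 = y)
z(E) = E**2 (z(E) = E*E = E**2)
((1*2)*5 + 34)*(z(7) - 57) = ((1*2)*5 + 34)*(7**2 - 57) = (2*5 + 34)*(49 - 57) = (10 + 34)*(-8) = 44*(-8) = -352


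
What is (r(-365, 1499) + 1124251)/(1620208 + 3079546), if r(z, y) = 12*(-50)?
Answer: 1123651/4699754 ≈ 0.23909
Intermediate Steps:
r(z, y) = -600
(r(-365, 1499) + 1124251)/(1620208 + 3079546) = (-600 + 1124251)/(1620208 + 3079546) = 1123651/4699754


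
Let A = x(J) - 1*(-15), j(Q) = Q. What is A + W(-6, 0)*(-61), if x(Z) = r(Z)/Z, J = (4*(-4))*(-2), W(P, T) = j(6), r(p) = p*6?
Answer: -345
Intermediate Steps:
r(p) = 6*p
W(P, T) = 6
J = 32 (J = -16*(-2) = 32)
x(Z) = 6 (x(Z) = (6*Z)/Z = 6)
A = 21 (A = 6 - 1*(-15) = 6 + 15 = 21)
A + W(-6, 0)*(-61) = 21 + 6*(-61) = 21 - 366 = -345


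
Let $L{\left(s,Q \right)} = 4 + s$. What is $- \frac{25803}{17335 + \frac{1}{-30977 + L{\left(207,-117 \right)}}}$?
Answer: $- \frac{264618366}{177776203} \approx -1.4885$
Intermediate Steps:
$- \frac{25803}{17335 + \frac{1}{-30977 + L{\left(207,-117 \right)}}} = - \frac{25803}{17335 + \frac{1}{-30977 + \left(4 + 207\right)}} = - \frac{25803}{17335 + \frac{1}{-30977 + 211}} = - \frac{25803}{17335 + \frac{1}{-30766}} = - \frac{25803}{17335 - \frac{1}{30766}} = - \frac{25803}{\frac{533328609}{30766}} = \left(-25803\right) \frac{30766}{533328609} = - \frac{264618366}{177776203}$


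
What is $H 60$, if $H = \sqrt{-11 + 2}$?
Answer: $180 i \approx 180.0 i$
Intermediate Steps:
$H = 3 i$ ($H = \sqrt{-9} = 3 i \approx 3.0 i$)
$H 60 = 3 i 60 = 180 i$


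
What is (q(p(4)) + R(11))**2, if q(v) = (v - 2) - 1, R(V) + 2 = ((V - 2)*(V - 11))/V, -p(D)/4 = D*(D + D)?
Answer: 17689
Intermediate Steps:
p(D) = -8*D**2 (p(D) = -4*D*(D + D) = -4*D*2*D = -8*D**2)
R(V) = -2 + (-11 + V)*(-2 + V)/V (R(V) = -2 + ((V - 2)*(V - 11))/V = -2 + ((-2 + V)*(-11 + V))/V = -2 + ((-11 + V)*(-2 + V))/V = -2 + (-11 + V)*(-2 + V)/V)
q(v) = -3 + v (q(v) = (-2 + v) - 1 = -3 + v)
(q(p(4)) + R(11))**2 = ((-3 - 8*4**2) + (-15 + 11 + 22/11))**2 = ((-3 - 8*16) + (-15 + 11 + 22*(1/11)))**2 = ((-3 - 128) + (-15 + 11 + 2))**2 = (-131 - 2)**2 = (-133)**2 = 17689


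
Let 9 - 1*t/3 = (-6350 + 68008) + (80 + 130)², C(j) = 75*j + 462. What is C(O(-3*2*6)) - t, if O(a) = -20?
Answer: 316209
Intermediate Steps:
C(j) = 462 + 75*j
t = -317247 (t = 27 - 3*((-6350 + 68008) + (80 + 130)²) = 27 - 3*(61658 + 210²) = 27 - 3*(61658 + 44100) = 27 - 3*105758 = 27 - 317274 = -317247)
C(O(-3*2*6)) - t = (462 + 75*(-20)) - 1*(-317247) = (462 - 1500) + 317247 = -1038 + 317247 = 316209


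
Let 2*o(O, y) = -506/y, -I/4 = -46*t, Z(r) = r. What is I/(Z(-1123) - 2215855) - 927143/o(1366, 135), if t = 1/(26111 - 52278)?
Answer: 3630494761046412491/7338475410739 ≈ 4.9472e+5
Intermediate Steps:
t = -1/26167 (t = 1/(-26167) = -1/26167 ≈ -3.8216e-5)
I = -184/26167 (I = -(-184)*(-1)/26167 = -4*46/26167 = -184/26167 ≈ -0.0070318)
o(O, y) = -253/y (o(O, y) = (-506/y)/2 = -253/y)
I/(Z(-1123) - 2215855) - 927143/o(1366, 135) = -184/(26167*(-1123 - 2215855)) - 927143/((-253/135)) = -184/26167/(-2216978) - 927143/((-253*1/135)) = -184/26167*(-1/2216978) - 927143/(-253/135) = 92/29005831663 - 927143*(-135/253) = 92/29005831663 + 125164305/253 = 3630494761046412491/7338475410739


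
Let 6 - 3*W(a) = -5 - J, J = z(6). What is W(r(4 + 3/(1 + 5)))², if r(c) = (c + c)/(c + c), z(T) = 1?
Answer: 16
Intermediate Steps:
J = 1
r(c) = 1 (r(c) = (2*c)/((2*c)) = (2*c)*(1/(2*c)) = 1)
W(a) = 4 (W(a) = 2 - (-5 - 1*1)/3 = 2 - (-5 - 1)/3 = 2 - ⅓*(-6) = 2 + 2 = 4)
W(r(4 + 3/(1 + 5)))² = 4² = 16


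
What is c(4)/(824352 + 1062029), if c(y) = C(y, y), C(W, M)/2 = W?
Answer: 8/1886381 ≈ 4.2409e-6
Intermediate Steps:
C(W, M) = 2*W
c(y) = 2*y
c(4)/(824352 + 1062029) = (2*4)/(824352 + 1062029) = 8/1886381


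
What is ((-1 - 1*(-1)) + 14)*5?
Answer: 70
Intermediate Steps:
((-1 - 1*(-1)) + 14)*5 = ((-1 + 1) + 14)*5 = (0 + 14)*5 = 14*5 = 70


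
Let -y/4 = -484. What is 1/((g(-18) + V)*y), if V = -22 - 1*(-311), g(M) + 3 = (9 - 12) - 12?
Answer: 1/524656 ≈ 1.9060e-6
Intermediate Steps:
y = 1936 (y = -4*(-484) = 1936)
g(M) = -18 (g(M) = -3 + ((9 - 12) - 12) = -3 + (-3 - 12) = -3 - 15 = -18)
V = 289 (V = -22 + 311 = 289)
1/((g(-18) + V)*y) = 1/((-18 + 289)*1936) = 1/(271*1936) = 1/524656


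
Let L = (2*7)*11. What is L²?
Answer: 23716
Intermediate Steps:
L = 154 (L = 14*11 = 154)
L² = 154² = 23716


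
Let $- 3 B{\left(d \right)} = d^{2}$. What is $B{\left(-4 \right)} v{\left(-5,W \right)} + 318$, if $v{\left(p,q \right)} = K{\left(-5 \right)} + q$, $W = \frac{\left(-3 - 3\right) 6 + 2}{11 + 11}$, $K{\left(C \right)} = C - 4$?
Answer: $\frac{12350}{33} \approx 374.24$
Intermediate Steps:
$K{\left(C \right)} = -4 + C$ ($K{\left(C \right)} = C - 4 = -4 + C$)
$W = - \frac{17}{11}$ ($W = \frac{\left(-6\right) 6 + 2}{22} = \left(-36 + 2\right) \frac{1}{22} = \left(-34\right) \frac{1}{22} = - \frac{17}{11} \approx -1.5455$)
$v{\left(p,q \right)} = -9 + q$ ($v{\left(p,q \right)} = \left(-4 - 5\right) + q = -9 + q$)
$B{\left(d \right)} = - \frac{d^{2}}{3}$
$B{\left(-4 \right)} v{\left(-5,W \right)} + 318 = - \frac{\left(-4\right)^{2}}{3} \left(-9 - \frac{17}{11}\right) + 318 = \left(- \frac{1}{3}\right) 16 \left(- \frac{116}{11}\right) + 318 = \left(- \frac{16}{3}\right) \left(- \frac{116}{11}\right) + 318 = \frac{1856}{33} + 318 = \frac{12350}{33}$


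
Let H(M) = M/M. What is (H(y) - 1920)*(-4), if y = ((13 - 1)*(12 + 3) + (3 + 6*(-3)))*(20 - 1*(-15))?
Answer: 7676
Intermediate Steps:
y = 5775 (y = (12*15 + (3 - 18))*(20 + 15) = (180 - 15)*35 = 165*35 = 5775)
H(M) = 1
(H(y) - 1920)*(-4) = (1 - 1920)*(-4) = -1919*(-4) = 7676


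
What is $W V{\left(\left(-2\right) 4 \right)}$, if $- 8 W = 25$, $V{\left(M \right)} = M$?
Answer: $25$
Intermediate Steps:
$W = - \frac{25}{8}$ ($W = \left(- \frac{1}{8}\right) 25 = - \frac{25}{8} \approx -3.125$)
$W V{\left(\left(-2\right) 4 \right)} = - \frac{25 \left(\left(-2\right) 4\right)}{8} = \left(- \frac{25}{8}\right) \left(-8\right) = 25$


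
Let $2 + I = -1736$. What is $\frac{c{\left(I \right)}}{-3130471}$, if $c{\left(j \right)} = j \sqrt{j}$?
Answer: $\frac{1738 i \sqrt{1738}}{3130471} \approx 0.023145 i$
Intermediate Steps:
$I = -1738$ ($I = -2 - 1736 = -1738$)
$c{\left(j \right)} = j^{\frac{3}{2}}$
$\frac{c{\left(I \right)}}{-3130471} = \frac{\left(-1738\right)^{\frac{3}{2}}}{-3130471} = - 1738 i \sqrt{1738} \left(- \frac{1}{3130471}\right) = \frac{1738 i \sqrt{1738}}{3130471}$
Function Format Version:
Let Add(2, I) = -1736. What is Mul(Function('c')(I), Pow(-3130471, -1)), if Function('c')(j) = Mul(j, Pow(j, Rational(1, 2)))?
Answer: Mul(Rational(1738, 3130471), I, Pow(1738, Rational(1, 2))) ≈ Mul(0.023145, I)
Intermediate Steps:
I = -1738 (I = Add(-2, -1736) = -1738)
Function('c')(j) = Pow(j, Rational(3, 2))
Mul(Function('c')(I), Pow(-3130471, -1)) = Mul(Pow(-1738, Rational(3, 2)), Pow(-3130471, -1)) = Mul(Mul(-1738, I, Pow(1738, Rational(1, 2))), Rational(-1, 3130471)) = Mul(Rational(1738, 3130471), I, Pow(1738, Rational(1, 2)))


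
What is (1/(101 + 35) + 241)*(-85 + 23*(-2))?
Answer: -4293787/136 ≈ -31572.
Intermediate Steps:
(1/(101 + 35) + 241)*(-85 + 23*(-2)) = (1/136 + 241)*(-85 - 46) = (1/136 + 241)*(-131) = (32777/136)*(-131) = -4293787/136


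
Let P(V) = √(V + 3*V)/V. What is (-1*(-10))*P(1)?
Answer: 20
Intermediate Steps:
P(V) = 2/√V (P(V) = √(4*V)/V = (2*√V)/V = 2/√V)
(-1*(-10))*P(1) = (-1*(-10))*(2/√1) = 10*(2*1) = 10*2 = 20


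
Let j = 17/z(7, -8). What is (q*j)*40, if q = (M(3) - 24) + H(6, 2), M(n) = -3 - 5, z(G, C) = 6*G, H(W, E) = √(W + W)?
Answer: -10880/21 + 680*√3/21 ≈ -462.01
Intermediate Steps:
H(W, E) = √2*√W (H(W, E) = √(2*W) = √2*√W)
j = 17/42 (j = 17/((6*7)) = 17/42 ≈ 0.40476)
M(n) = -8
q = -32 + 2*√3 (q = (-8 - 24) + √2*√6 = -32 + 2*√3 ≈ -28.536)
(q*j)*40 = ((-32 + 2*√3)*(17/42))*40 = (-272/21 + 17*√3/21)*40 = -10880/21 + 680*√3/21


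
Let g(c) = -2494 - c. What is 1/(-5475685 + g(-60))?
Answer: -1/5478119 ≈ -1.8254e-7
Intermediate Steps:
1/(-5475685 + g(-60)) = 1/(-5475685 + (-2494 - 1*(-60))) = 1/(-5475685 + (-2494 + 60)) = 1/(-5475685 - 2434) = 1/(-5478119) = -1/5478119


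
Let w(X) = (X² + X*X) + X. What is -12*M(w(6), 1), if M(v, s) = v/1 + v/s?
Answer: -1872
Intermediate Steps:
w(X) = X + 2*X² (w(X) = (X² + X²) + X = 2*X² + X = X + 2*X²)
M(v, s) = v + v/s (M(v, s) = v*1 + v/s = v + v/s)
-12*M(w(6), 1) = -12*(6*(1 + 2*6) + (6*(1 + 2*6))/1) = -12*(6*(1 + 12) + (6*(1 + 12))*1) = -12*(6*13 + (6*13)*1) = -12*(78 + 78*1) = -12*(78 + 78) = -12*156 = -1872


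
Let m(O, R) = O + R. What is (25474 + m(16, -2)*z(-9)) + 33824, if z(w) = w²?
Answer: 60432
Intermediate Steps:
(25474 + m(16, -2)*z(-9)) + 33824 = (25474 + (16 - 2)*(-9)²) + 33824 = (25474 + 14*81) + 33824 = (25474 + 1134) + 33824 = 26608 + 33824 = 60432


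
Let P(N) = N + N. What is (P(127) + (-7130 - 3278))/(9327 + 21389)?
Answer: -5077/15358 ≈ -0.33058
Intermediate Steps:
P(N) = 2*N
(P(127) + (-7130 - 3278))/(9327 + 21389) = (2*127 + (-7130 - 3278))/(9327 + 21389) = (254 - 10408)/30716 = -10154*1/30716 = -5077/15358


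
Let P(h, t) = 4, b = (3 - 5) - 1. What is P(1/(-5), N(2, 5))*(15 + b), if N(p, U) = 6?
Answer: 48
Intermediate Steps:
b = -3 (b = -2 - 1 = -3)
P(1/(-5), N(2, 5))*(15 + b) = 4*(15 - 3) = 4*12 = 48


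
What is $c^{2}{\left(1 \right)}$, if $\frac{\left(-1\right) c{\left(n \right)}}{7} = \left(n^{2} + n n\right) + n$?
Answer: $441$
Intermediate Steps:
$c{\left(n \right)} = - 14 n^{2} - 7 n$ ($c{\left(n \right)} = - 7 \left(\left(n^{2} + n n\right) + n\right) = - 7 \left(\left(n^{2} + n^{2}\right) + n\right) = - 7 \left(2 n^{2} + n\right) = - 7 \left(n + 2 n^{2}\right) = - 14 n^{2} - 7 n$)
$c^{2}{\left(1 \right)} = \left(\left(-7\right) 1 \left(1 + 2 \cdot 1\right)\right)^{2} = \left(\left(-7\right) 1 \left(1 + 2\right)\right)^{2} = \left(\left(-7\right) 1 \cdot 3\right)^{2} = \left(-21\right)^{2} = 441$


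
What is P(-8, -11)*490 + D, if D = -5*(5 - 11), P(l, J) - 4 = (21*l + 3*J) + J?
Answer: -101890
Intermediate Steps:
P(l, J) = 4 + 4*J + 21*l (P(l, J) = 4 + ((21*l + 3*J) + J) = 4 + ((3*J + 21*l) + J) = 4 + (4*J + 21*l) = 4 + 4*J + 21*l)
D = 30 (D = -5*(-6) = 30)
P(-8, -11)*490 + D = (4 + 4*(-11) + 21*(-8))*490 + 30 = (4 - 44 - 168)*490 + 30 = -208*490 + 30 = -101920 + 30 = -101890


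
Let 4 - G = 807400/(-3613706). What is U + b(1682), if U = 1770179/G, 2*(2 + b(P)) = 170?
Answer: 3199086618983/7631112 ≈ 4.1922e+5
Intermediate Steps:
G = 7631112/1806853 (G = 4 - 807400/(-3613706) = 4 - 807400*(-1)/3613706 = 4 - 1*(-403700/1806853) = 4 + 403700/1806853 = 7631112/1806853 ≈ 4.2234)
b(P) = 83 (b(P) = -2 + (1/2)*170 = -2 + 85 = 83)
U = 3198453236687/7631112 (U = 1770179/(7631112/1806853) = 1770179*(1806853/7631112) = 3198453236687/7631112 ≈ 4.1913e+5)
U + b(1682) = 3198453236687/7631112 + 83 = 3199086618983/7631112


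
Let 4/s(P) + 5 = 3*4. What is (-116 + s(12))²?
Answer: 652864/49 ≈ 13324.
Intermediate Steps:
s(P) = 4/7 (s(P) = 4/(-5 + 3*4) = 4/(-5 + 12) = 4/7)
(-116 + s(12))² = (-116 + 4/7)² = (-808/7)² = 652864/49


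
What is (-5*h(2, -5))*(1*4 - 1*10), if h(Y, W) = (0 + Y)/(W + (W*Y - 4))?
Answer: -60/19 ≈ -3.1579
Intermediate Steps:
h(Y, W) = Y/(-4 + W + W*Y) (h(Y, W) = Y/(W + (-4 + W*Y)) = Y/(-4 + W + W*Y))
(-5*h(2, -5))*(1*4 - 1*10) = (-10/(-4 - 5 - 5*2))*(1*4 - 1*10) = (-10/(-4 - 5 - 10))*(4 - 10) = -10/(-19)*(-6) = -10*(-1)/19*(-6) = -5*(-2/19)*(-6) = (10/19)*(-6) = -60/19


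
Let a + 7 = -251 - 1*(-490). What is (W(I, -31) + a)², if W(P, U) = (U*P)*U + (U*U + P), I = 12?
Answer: 162231169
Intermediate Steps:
W(P, U) = P + U² + P*U² (W(P, U) = (P*U)*U + (U² + P) = P*U² + (P + U²) = P + U² + P*U²)
a = 232 (a = -7 + (-251 - 1*(-490)) = -7 + (-251 + 490) = -7 + 239 = 232)
(W(I, -31) + a)² = ((12 + (-31)² + 12*(-31)²) + 232)² = ((12 + 961 + 12*961) + 232)² = ((12 + 961 + 11532) + 232)² = (12505 + 232)² = 12737² = 162231169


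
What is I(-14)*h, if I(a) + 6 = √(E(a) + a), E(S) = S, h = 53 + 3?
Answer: -336 + 112*I*√7 ≈ -336.0 + 296.32*I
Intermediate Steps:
h = 56
I(a) = -6 + √2*√a (I(a) = -6 + √(a + a) = -6 + √(2*a) = -6 + √2*√a)
I(-14)*h = (-6 + √2*√(-14))*56 = (-6 + √2*(I*√14))*56 = (-6 + 2*I*√7)*56 = -336 + 112*I*√7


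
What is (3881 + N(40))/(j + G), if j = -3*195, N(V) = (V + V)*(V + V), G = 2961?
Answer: 3427/792 ≈ 4.3270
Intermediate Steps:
N(V) = 4*V² (N(V) = (2*V)*(2*V) = 4*V²)
j = -585
(3881 + N(40))/(j + G) = (3881 + 4*40²)/(-585 + 2961) = (3881 + 4*1600)/2376 = (3881 + 6400)*(1/2376) = 10281*(1/2376) = 3427/792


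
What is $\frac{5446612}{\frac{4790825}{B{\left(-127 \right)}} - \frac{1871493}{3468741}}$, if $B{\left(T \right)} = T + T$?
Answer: $- \frac{34033993860248}{117862457167} \approx -288.76$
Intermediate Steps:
$B{\left(T \right)} = 2 T$
$\frac{5446612}{\frac{4790825}{B{\left(-127 \right)}} - \frac{1871493}{3468741}} = \frac{5446612}{\frac{4790825}{2 \left(-127\right)} - \frac{1871493}{3468741}} = \frac{5446612}{\frac{4790825}{-254} - \frac{13273}{24601}} = \frac{5446612}{4790825 \left(- \frac{1}{254}\right) - \frac{13273}{24601}} = \frac{5446612}{- \frac{4790825}{254} - \frac{13273}{24601}} = \frac{5446612}{- \frac{117862457167}{6248654}} = 5446612 \left(- \frac{6248654}{117862457167}\right) = - \frac{34033993860248}{117862457167}$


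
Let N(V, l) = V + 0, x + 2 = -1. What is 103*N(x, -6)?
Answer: -309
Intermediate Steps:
x = -3 (x = -2 - 1 = -3)
N(V, l) = V
103*N(x, -6) = 103*(-3) = -309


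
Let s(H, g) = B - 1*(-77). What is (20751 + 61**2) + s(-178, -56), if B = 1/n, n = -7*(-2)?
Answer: 343687/14 ≈ 24549.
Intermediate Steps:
n = 14
B = 1/14 ≈ 0.071429
s(H, g) = 1079/14 (s(H, g) = 1/14 - 1*(-77) = 1/14 + 77 = 1079/14)
(20751 + 61**2) + s(-178, -56) = (20751 + 61**2) + 1079/14 = (20751 + 3721) + 1079/14 = 24472 + 1079/14 = 343687/14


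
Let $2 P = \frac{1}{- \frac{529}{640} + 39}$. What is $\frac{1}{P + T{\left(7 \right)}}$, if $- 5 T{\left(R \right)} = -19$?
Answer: $\frac{122155}{465789} \approx 0.26225$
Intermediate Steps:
$T{\left(R \right)} = \frac{19}{5}$ ($T{\left(R \right)} = \left(- \frac{1}{5}\right) \left(-19\right) = \frac{19}{5}$)
$P = \frac{320}{24431}$ ($P = \frac{1}{2 \left(- \frac{529}{640} + 39\right)} = \frac{1}{2 \cdot \frac{24431}{640}} = \frac{1}{2} \cdot \frac{640}{24431} = \frac{320}{24431} \approx 0.013098$)
$\frac{1}{P + T{\left(7 \right)}} = \frac{1}{\frac{320}{24431} + \frac{19}{5}} = \frac{1}{\frac{465789}{122155}} = \frac{122155}{465789}$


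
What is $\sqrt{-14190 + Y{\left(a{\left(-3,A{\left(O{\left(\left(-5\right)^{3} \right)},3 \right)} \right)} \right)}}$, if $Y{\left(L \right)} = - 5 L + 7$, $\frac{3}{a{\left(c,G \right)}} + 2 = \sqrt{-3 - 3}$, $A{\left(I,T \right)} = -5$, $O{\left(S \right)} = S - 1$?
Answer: $\frac{\sqrt{-56720 + 6 i \sqrt{6}}}{2} \approx 0.015428 + 119.08 i$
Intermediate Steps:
$O{\left(S \right)} = -1 + S$ ($O{\left(S \right)} = S - 1 = -1 + S$)
$a{\left(c,G \right)} = \frac{3}{-2 + i \sqrt{6}}$ ($a{\left(c,G \right)} = \frac{3}{-2 + \sqrt{-3 - 3}} = \frac{3}{-2 + \sqrt{-6}} = \frac{3}{-2 + i \sqrt{6}}$)
$Y{\left(L \right)} = 7 - 5 L$
$\sqrt{-14190 + Y{\left(a{\left(-3,A{\left(O{\left(\left(-5\right)^{3} \right)},3 \right)} \right)} \right)}} = \sqrt{-14190 + \left(7 - 5 \left(- \frac{3}{5} - \frac{3 i \sqrt{6}}{10}\right)\right)} = \sqrt{-14190 + \left(7 + \left(3 + \frac{3 i \sqrt{6}}{2}\right)\right)} = \sqrt{-14190 + \left(10 + \frac{3 i \sqrt{6}}{2}\right)} = \sqrt{-14180 + \frac{3 i \sqrt{6}}{2}}$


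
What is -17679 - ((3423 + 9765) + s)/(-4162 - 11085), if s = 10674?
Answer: -269527851/15247 ≈ -17677.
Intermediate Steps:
-17679 - ((3423 + 9765) + s)/(-4162 - 11085) = -17679 - ((3423 + 9765) + 10674)/(-4162 - 11085) = -17679 - (13188 + 10674)/(-15247) = -17679 - 23862*(-1)/15247 = -17679 - 1*(-23862/15247) = -17679 + 23862/15247 = -269527851/15247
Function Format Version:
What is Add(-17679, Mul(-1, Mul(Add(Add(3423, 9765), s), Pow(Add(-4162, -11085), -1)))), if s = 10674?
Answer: Rational(-269527851, 15247) ≈ -17677.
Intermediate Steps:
Add(-17679, Mul(-1, Mul(Add(Add(3423, 9765), s), Pow(Add(-4162, -11085), -1)))) = Add(-17679, Mul(-1, Mul(Add(Add(3423, 9765), 10674), Pow(Add(-4162, -11085), -1)))) = Add(-17679, Mul(-1, Mul(Add(13188, 10674), Pow(-15247, -1)))) = Add(-17679, Mul(-1, Mul(23862, Rational(-1, 15247)))) = Add(-17679, Mul(-1, Rational(-23862, 15247))) = Add(-17679, Rational(23862, 15247)) = Rational(-269527851, 15247)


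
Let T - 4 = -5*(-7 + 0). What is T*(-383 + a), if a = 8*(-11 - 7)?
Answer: -20553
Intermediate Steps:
T = 39 (T = 4 - 5*(-7 + 0) = 4 - 5*(-7) = 4 + 35 = 39)
a = -144 (a = 8*(-18) = -144)
T*(-383 + a) = 39*(-383 - 144) = 39*(-527) = -20553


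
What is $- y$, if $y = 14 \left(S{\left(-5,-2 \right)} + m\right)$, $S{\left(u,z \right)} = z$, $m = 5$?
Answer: $-42$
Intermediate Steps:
$y = 42$ ($y = 14 \left(-2 + 5\right) = 14 \cdot 3 = 42$)
$- y = \left(-1\right) 42 = -42$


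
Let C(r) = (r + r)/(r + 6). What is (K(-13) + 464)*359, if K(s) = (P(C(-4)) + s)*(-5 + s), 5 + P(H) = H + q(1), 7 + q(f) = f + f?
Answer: 341050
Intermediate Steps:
q(f) = -7 + 2*f (q(f) = -7 + (f + f) = -7 + 2*f)
C(r) = 2*r/(6 + r) (C(r) = (2*r)/(6 + r) = 2*r/(6 + r))
P(H) = -10 + H (P(H) = -5 + (H + (-7 + 2*1)) = -5 + (H + (-7 + 2)) = -5 + (H - 5) = -5 + (-5 + H) = -10 + H)
K(s) = (-14 + s)*(-5 + s) (K(s) = ((-10 + 2*(-4)/(6 - 4)) + s)*(-5 + s) = ((-10 + 2*(-4)/2) + s)*(-5 + s) = ((-10 + 2*(-4)*(1/2)) + s)*(-5 + s) = ((-10 - 4) + s)*(-5 + s) = (-14 + s)*(-5 + s))
(K(-13) + 464)*359 = ((70 + (-13)**2 - 19*(-13)) + 464)*359 = ((70 + 169 + 247) + 464)*359 = (486 + 464)*359 = 950*359 = 341050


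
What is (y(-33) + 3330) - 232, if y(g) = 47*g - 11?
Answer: 1536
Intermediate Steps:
y(g) = -11 + 47*g
(y(-33) + 3330) - 232 = ((-11 + 47*(-33)) + 3330) - 232 = ((-11 - 1551) + 3330) - 232 = (-1562 + 3330) - 232 = 1768 - 232 = 1536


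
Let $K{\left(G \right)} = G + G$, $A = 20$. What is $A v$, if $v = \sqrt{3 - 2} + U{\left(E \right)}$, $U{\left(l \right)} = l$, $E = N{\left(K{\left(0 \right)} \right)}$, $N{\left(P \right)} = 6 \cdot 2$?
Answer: $260$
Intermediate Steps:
$K{\left(G \right)} = 2 G$
$N{\left(P \right)} = 12$
$E = 12$
$v = 13$ ($v = \sqrt{3 - 2} + 12 = \sqrt{1} + 12 = 1 + 12 = 13$)
$A v = 20 \cdot 13 = 260$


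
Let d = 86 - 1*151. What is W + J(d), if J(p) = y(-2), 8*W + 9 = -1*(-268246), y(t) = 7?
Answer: 268293/8 ≈ 33537.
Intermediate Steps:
W = 268237/8 (W = -9/8 + (-1*(-268246))/8 = -9/8 + (1/8)*268246 = -9/8 + 134123/4 = 268237/8 ≈ 33530.)
d = -65 (d = 86 - 151 = -65)
J(p) = 7
W + J(d) = 268237/8 + 7 = 268293/8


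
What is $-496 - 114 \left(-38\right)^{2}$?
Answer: $-165112$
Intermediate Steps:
$-496 - 114 \left(-38\right)^{2} = -496 - 164616 = -165112$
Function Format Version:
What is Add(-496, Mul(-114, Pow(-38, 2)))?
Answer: -165112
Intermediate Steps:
Add(-496, Mul(-114, Pow(-38, 2))) = Add(-496, Mul(-114, 1444)) = Add(-496, -164616) = -165112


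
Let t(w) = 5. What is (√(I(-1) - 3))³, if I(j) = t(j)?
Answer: 2*√2 ≈ 2.8284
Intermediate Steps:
I(j) = 5
(√(I(-1) - 3))³ = (√(5 - 3))³ = (√2)³ = 2*√2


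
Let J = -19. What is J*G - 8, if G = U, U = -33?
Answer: 619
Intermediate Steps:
G = -33
J*G - 8 = -19*(-33) - 8 = 627 - 8 = 619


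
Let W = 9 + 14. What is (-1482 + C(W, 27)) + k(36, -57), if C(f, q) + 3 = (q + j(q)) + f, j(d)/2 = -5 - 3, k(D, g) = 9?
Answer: -1442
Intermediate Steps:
W = 23
j(d) = -16 (j(d) = 2*(-5 - 3) = 2*(-8) = -16)
C(f, q) = -19 + f + q (C(f, q) = -3 + ((q - 16) + f) = -3 + ((-16 + q) + f) = -3 + (-16 + f + q) = -19 + f + q)
(-1482 + C(W, 27)) + k(36, -57) = (-1482 + (-19 + 23 + 27)) + 9 = (-1482 + 31) + 9 = -1451 + 9 = -1442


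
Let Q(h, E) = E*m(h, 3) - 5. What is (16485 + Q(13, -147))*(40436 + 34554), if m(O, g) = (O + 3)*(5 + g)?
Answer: -175176640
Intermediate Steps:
m(O, g) = (3 + O)*(5 + g)
Q(h, E) = -5 + E*(24 + 8*h) (Q(h, E) = E*(15 + 3*3 + 5*h + h*3) - 5 = E*(15 + 9 + 5*h + 3*h) - 5 = E*(24 + 8*h) - 5 = -5 + E*(24 + 8*h))
(16485 + Q(13, -147))*(40436 + 34554) = (16485 + (-5 + 8*(-147)*(3 + 13)))*(40436 + 34554) = (16485 + (-5 + 8*(-147)*16))*74990 = (16485 + (-5 - 18816))*74990 = (16485 - 18821)*74990 = -2336*74990 = -175176640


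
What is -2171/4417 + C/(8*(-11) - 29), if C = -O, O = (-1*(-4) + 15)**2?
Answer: 1340530/516789 ≈ 2.5940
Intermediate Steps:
O = 361 (O = (4 + 15)**2 = 19**2 = 361)
C = -361 (C = -1*361 = -361)
-2171/4417 + C/(8*(-11) - 29) = -2171/4417 - 361/(8*(-11) - 29) = -2171*1/4417 - 361/(-88 - 29) = -2171/4417 - 361/(-117) = -2171/4417 - 361*(-1/117) = -2171/4417 + 361/117 = 1340530/516789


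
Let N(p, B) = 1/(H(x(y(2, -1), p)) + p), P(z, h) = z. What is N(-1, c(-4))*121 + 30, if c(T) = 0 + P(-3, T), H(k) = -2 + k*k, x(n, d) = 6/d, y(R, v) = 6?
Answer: 101/3 ≈ 33.667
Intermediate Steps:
H(k) = -2 + k²
c(T) = -3 (c(T) = 0 - 3 = -3)
N(p, B) = 1/(-2 + p + 36/p²) (N(p, B) = 1/((-2 + (6/p)²) + p) = 1/((-2 + 36/p²) + p) = 1/(-2 + p + 36/p²))
N(-1, c(-4))*121 + 30 = ((-1)²/(36 + (-1)³ - 2*(-1)²))*121 + 30 = (1/(36 - 1 - 2*1))*121 + 30 = (1/(36 - 1 - 2))*121 + 30 = (1/33)*121 + 30 = 11/3 + 30 = 101/3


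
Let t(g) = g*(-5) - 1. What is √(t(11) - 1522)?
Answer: I*√1578 ≈ 39.724*I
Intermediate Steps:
t(g) = -1 - 5*g (t(g) = -5*g - 1 = -1 - 5*g)
√(t(11) - 1522) = √((-1 - 5*11) - 1522) = √((-1 - 55) - 1522) = √(-56 - 1522) = √(-1578) = I*√1578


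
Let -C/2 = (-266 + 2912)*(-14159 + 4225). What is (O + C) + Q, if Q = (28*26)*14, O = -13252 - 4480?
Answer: 52563188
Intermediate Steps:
O = -17732
C = 52570728 (C = -2*(-266 + 2912)*(-14159 + 4225) = -5292*(-9934) = -2*(-26285364) = 52570728)
Q = 10192 (Q = 728*14 = 10192)
(O + C) + Q = (-17732 + 52570728) + 10192 = 52552996 + 10192 = 52563188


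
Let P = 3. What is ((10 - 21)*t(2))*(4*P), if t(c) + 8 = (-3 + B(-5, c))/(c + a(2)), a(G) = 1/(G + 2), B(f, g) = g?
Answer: 3344/3 ≈ 1114.7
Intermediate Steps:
a(G) = 1/(2 + G)
t(c) = -8 + (-3 + c)/(¼ + c) (t(c) = -8 + (-3 + c)/(c + 1/(2 + 2)) = -8 + (-3 + c)/(c + 1/4) = -8 + (-3 + c)/(c + ¼) = -8 + (-3 + c)/(¼ + c))
((10 - 21)*t(2))*(4*P) = ((10 - 21)*(4*(-5 - 7*2)/(1 + 4*2)))*(4*3) = -44*(-5 - 14)/(1 + 8)*12 = -44*(-19)/9*12 = -11*(-76/9)*12 = (836/9)*12 = 3344/3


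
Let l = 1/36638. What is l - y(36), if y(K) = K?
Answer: -1318967/36638 ≈ -36.000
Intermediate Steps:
l = 1/36638 ≈ 2.7294e-5
l - y(36) = 1/36638 - 1*36 = 1/36638 - 36 = -1318967/36638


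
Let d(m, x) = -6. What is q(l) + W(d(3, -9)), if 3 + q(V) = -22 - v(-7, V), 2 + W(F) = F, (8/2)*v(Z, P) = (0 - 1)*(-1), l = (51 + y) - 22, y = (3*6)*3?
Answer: -133/4 ≈ -33.250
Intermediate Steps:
y = 54 (y = 18*3 = 54)
l = 83 (l = (51 + 54) - 22 = 105 - 22 = 83)
v(Z, P) = ¼ (v(Z, P) = ((0 - 1)*(-1))/4 = (-1*(-1))/4 = (¼)*1 = ¼)
W(F) = -2 + F
q(V) = -101/4 (q(V) = -3 + (-22 - 1*¼) = -3 + (-22 - ¼) = -3 - 89/4 = -101/4)
q(l) + W(d(3, -9)) = -101/4 + (-2 - 6) = -101/4 - 8 = -133/4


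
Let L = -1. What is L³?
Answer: -1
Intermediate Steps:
L³ = (-1)³ = -1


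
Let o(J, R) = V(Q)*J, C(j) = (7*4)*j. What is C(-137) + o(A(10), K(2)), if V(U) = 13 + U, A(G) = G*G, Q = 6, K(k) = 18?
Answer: -1936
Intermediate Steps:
C(j) = 28*j
A(G) = G**2
o(J, R) = 19*J (o(J, R) = (13 + 6)*J = 19*J)
C(-137) + o(A(10), K(2)) = 28*(-137) + 19*10**2 = -3836 + 19*100 = -3836 + 1900 = -1936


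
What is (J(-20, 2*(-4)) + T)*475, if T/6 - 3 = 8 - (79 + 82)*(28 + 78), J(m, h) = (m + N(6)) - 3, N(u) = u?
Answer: -48614825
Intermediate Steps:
J(m, h) = 3 + m (J(m, h) = (m + 6) - 3 = (6 + m) - 3 = 3 + m)
T = -102330 (T = 18 + 6*(8 - (79 + 82)*(28 + 78)) = 18 + 6*(8 - 161*106) = 18 + 6*(8 - 1*17066) = 18 + 6*(8 - 17066) = 18 + 6*(-17058) = 18 - 102348 = -102330)
(J(-20, 2*(-4)) + T)*475 = ((3 - 20) - 102330)*475 = (-17 - 102330)*475 = -102347*475 = -48614825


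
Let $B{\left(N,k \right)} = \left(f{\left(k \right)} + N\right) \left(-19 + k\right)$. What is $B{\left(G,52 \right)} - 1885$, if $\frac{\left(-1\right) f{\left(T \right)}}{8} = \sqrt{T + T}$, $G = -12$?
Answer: $-2281 - 528 \sqrt{26} \approx -4973.3$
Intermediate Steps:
$f{\left(T \right)} = - 8 \sqrt{2} \sqrt{T}$ ($f{\left(T \right)} = - 8 \sqrt{T + T} = - 8 \sqrt{2 T} = - 8 \sqrt{2} \sqrt{T}$)
$B{\left(N,k \right)} = \left(-19 + k\right) \left(N - 8 \sqrt{2} \sqrt{k}\right)$ ($B{\left(N,k \right)} = \left(- 8 \sqrt{2} \sqrt{k} + N\right) \left(-19 + k\right) = \left(N - 8 \sqrt{2} \sqrt{k}\right) \left(-19 + k\right) = \left(-19 + k\right) \left(N - 8 \sqrt{2} \sqrt{k}\right)$)
$B{\left(G,52 \right)} - 1885 = \left(\left(-19\right) \left(-12\right) - 624 - 8 \sqrt{2} \cdot 52^{\frac{3}{2}} + 152 \sqrt{2} \sqrt{52}\right) - 1885 = \left(228 - 624 - 8 \sqrt{2} \cdot 104 \sqrt{13} + 152 \sqrt{2} \cdot 2 \sqrt{13}\right) - 1885 = \left(228 - 624 - 832 \sqrt{26} + 304 \sqrt{26}\right) - 1885 = \left(-396 - 528 \sqrt{26}\right) - 1885 = -2281 - 528 \sqrt{26}$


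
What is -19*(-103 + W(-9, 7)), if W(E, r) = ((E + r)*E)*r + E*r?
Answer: 760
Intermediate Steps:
W(E, r) = E*r + E*r*(E + r) (W(E, r) = (E*(E + r))*r + E*r = E*r*(E + r) + E*r = E*r + E*r*(E + r))
-19*(-103 + W(-9, 7)) = -19*(-103 - 9*7*(1 - 9 + 7)) = -19*(-103 - 9*7*(-1)) = -19*(-103 + 63) = -19*(-40) = 760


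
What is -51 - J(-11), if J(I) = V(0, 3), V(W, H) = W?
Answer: -51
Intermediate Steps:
J(I) = 0
-51 - J(-11) = -51 - 1*0 = -51 + 0 = -51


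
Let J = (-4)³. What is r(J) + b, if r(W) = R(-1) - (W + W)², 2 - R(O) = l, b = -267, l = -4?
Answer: -16645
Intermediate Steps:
R(O) = 6 (R(O) = 2 - 1*(-4) = 2 + 4 = 6)
J = -64
r(W) = 6 - 4*W² (r(W) = 6 - (W + W)² = 6 - (2*W)² = 6 - 4*W²)
r(J) + b = (6 - 4*(-64)²) - 267 = (6 - 4*4096) - 267 = (6 - 16384) - 267 = -16378 - 267 = -16645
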